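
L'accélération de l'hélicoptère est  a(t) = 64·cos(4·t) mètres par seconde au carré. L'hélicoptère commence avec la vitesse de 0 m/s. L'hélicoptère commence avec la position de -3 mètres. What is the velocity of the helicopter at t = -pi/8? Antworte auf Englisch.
We must find the antiderivative of our acceleration equation a(t) = 64·cos(4·t) 1 time. Taking ∫a(t)dt and applying v(0) = 0, we find v(t) = 16·sin(4·t). From the given velocity equation v(t) = 16·sin(4·t), we substitute t = -pi/8 to get v = -16.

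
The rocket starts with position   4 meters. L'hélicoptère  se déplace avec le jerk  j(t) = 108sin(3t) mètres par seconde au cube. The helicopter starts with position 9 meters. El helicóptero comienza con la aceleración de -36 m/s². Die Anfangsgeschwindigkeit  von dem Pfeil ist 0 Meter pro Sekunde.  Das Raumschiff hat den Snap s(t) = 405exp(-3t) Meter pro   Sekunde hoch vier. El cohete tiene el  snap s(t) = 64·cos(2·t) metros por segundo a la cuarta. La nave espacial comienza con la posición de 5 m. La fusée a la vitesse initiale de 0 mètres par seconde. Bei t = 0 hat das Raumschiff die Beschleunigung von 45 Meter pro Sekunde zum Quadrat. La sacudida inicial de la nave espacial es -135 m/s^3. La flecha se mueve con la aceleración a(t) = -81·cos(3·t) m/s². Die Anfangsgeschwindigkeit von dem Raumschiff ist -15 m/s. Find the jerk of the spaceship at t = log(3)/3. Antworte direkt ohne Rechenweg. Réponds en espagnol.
La sacudida en t = log(3)/3 es j = -45.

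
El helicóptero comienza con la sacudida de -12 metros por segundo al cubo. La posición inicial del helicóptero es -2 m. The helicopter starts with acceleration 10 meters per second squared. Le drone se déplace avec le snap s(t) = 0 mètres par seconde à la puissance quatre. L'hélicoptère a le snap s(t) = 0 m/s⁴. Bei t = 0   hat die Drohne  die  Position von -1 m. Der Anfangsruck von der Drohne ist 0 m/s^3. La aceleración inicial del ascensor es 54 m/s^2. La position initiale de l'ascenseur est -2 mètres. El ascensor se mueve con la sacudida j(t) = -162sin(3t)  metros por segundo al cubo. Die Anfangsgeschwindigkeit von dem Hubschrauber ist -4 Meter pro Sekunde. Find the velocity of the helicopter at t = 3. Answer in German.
Um dies zu lösen, müssen wir 3 Integrale unserer Gleichung für den Snap s(t) = 0 finden. Die Stammfunktion von dem Snap ist der Ruck. Mit j(0) = -12 erhalten wir j(t) = -12. Die Stammfunktion von dem Ruck, mit a(0) = 10, ergibt die Beschleunigung: a(t) = 10 - 12·t. Durch Integration von der Beschleunigung und Verwendung der Anfangsbedingung v(0) = -4, erhalten wir v(t) = -6·t^2 + 10·t - 4. Wir haben die Geschwindigkeit v(t) = -6·t^2 + 10·t - 4. Durch Einsetzen von t = 3: v(3) = -28.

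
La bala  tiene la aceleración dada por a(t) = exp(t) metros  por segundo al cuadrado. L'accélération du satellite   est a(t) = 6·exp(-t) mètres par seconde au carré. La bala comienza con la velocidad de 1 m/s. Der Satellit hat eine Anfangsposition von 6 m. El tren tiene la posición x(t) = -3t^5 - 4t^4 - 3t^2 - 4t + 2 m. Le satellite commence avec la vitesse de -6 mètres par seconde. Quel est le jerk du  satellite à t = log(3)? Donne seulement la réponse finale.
La réponse est -2.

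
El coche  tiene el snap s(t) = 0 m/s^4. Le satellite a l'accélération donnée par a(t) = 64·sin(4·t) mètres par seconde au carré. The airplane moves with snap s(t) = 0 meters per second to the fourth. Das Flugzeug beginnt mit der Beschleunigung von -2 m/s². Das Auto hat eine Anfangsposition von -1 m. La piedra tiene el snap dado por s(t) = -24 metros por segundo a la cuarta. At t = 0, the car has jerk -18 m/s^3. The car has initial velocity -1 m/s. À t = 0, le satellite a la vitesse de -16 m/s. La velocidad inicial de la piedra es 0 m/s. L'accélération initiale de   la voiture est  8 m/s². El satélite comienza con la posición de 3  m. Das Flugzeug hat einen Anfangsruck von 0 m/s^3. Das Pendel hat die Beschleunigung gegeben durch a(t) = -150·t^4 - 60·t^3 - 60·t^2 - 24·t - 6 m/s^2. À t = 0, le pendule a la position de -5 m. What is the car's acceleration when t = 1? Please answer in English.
We must find the antiderivative of our snap equation s(t) = 0 2 times. Taking ∫s(t)dt and applying j(0) = -18, we find j(t) = -18. Integrating jerk and using the initial condition a(0) = 8, we get a(t) = 8 - 18·t. From the given acceleration equation a(t) = 8 - 18·t, we substitute t = 1 to get a = -10.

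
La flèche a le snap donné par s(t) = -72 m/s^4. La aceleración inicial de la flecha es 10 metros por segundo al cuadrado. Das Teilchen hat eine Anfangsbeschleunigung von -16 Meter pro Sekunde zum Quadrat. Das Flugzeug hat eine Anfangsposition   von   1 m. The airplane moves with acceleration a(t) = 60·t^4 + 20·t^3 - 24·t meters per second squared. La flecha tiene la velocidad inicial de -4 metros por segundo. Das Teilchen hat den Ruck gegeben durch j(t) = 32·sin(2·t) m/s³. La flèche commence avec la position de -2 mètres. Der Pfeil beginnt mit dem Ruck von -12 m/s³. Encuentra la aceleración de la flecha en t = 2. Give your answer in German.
Wir müssen unsere Gleichung für den Snap s(t) = -72 2-mal integrieren. Die Stammfunktion von dem Snap, mit j(0) = -12, ergibt den Ruck: j(t) = -72·t - 12. Das Integral von dem Ruck ist die Beschleunigung. Mit a(0) = 10 erhalten wir a(t) = -36·t^2 - 12·t + 10. Aus der Gleichung für die Beschleunigung a(t) = -36·t^2 - 12·t + 10, setzen wir t = 2 ein und erhalten a = -158.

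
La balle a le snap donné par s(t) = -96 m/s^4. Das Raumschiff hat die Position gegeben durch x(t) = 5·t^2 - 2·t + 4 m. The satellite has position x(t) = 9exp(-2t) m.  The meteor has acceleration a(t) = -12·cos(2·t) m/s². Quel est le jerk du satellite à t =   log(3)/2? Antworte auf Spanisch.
Partiendo de la posición x(t) = 9·exp(-2·t), tomamos 3 derivadas. Tomando d/dt de x(t), encontramos v(t) = -18·exp(-2·t). La derivada de la velocidad da la aceleración: a(t) = 36·exp(-2·t). La derivada de la aceleración da la sacudida: j(t) = -72·exp(-2·t). Tenemos la sacudida j(t) = -72·exp(-2·t). Sustituyendo t = log(3)/2: j(log(3)/2) = -24.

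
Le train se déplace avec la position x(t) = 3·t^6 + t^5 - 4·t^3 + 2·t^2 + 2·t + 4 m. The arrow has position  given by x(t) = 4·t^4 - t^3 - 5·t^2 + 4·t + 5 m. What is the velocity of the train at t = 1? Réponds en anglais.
We must differentiate our position equation x(t) = 3·t^6 + t^5 - 4·t^3 + 2·t^2 + 2·t + 4 1 time. Taking d/dt of x(t), we find v(t) = 18·t^5 + 5·t^4 - 12·t^2 + 4·t + 2. We have velocity v(t) = 18·t^5 + 5·t^4 - 12·t^2 + 4·t + 2. Substituting t = 1: v(1) = 17.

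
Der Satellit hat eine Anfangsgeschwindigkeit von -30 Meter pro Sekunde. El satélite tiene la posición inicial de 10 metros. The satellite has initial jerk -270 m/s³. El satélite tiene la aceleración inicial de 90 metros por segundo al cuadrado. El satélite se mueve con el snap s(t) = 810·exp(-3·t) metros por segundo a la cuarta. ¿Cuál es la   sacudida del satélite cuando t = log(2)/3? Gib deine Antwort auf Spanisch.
Partiendo del snap s(t) = 810·exp(-3·t), tomamos 1 integral. La integral del snap, con j(0) = -270, da la sacudida: j(t) = -270·exp(-3·t). Tenemos la sacudida j(t) = -270·exp(-3·t). Sustituyendo t = log(2)/3: j(log(2)/3) = -135.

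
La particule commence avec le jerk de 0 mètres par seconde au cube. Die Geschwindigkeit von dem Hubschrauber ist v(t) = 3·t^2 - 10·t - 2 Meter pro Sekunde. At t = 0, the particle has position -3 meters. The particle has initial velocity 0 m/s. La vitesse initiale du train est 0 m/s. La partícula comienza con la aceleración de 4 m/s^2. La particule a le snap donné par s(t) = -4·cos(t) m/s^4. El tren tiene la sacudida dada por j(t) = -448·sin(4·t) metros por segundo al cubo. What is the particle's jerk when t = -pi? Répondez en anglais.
We must find the integral of our snap equation s(t) = -4·cos(t) 1 time. Integrating snap and using the initial condition j(0) = 0, we get j(t) = -4·sin(t). We have jerk j(t) = -4·sin(t). Substituting t = -pi: j(-pi) = 0.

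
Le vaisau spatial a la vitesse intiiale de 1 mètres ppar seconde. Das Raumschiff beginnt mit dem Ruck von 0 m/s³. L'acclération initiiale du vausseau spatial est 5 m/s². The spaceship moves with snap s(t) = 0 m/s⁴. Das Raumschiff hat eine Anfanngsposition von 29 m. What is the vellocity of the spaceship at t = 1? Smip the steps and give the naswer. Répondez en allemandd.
Die Antwort ist 6.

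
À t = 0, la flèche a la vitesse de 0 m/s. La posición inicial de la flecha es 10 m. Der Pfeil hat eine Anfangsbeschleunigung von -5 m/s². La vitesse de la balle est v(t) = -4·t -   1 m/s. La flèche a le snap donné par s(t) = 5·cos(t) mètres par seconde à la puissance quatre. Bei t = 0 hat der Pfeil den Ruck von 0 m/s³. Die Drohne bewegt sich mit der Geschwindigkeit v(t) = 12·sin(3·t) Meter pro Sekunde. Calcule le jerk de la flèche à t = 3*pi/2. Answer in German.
Wir müssen das Integral unserer Gleichung für den Snap s(t) = 5·cos(t) 1-mal finden. Durch Integration von dem Snap und Verwendung der Anfangsbedingung j(0) = 0, erhalten wir j(t) = 5·sin(t). Wir haben den Ruck j(t) = 5·sin(t). Durch Einsetzen von t = 3*pi/2: j(3*pi/2) = -5.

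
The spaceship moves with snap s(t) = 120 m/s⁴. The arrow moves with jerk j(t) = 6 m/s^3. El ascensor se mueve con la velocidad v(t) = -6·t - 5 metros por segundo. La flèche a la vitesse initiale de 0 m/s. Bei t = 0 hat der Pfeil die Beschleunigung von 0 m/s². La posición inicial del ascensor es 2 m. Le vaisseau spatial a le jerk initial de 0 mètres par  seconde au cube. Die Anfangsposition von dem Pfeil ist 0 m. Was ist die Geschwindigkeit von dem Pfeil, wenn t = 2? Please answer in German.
Um dies zu lösen, müssen wir 2 Integrale unserer Gleichung für den Ruck j(t) = 6 finden. Die Stammfunktion von dem Ruck ist die Beschleunigung. Mit a(0) = 0 erhalten wir a(t) = 6·t. Durch Integration von der Beschleunigung und Verwendung der Anfangsbedingung v(0) = 0, erhalten wir v(t) = 3·t^2. Aus der Gleichung für die Geschwindigkeit v(t) = 3·t^2, setzen wir t = 2 ein und erhalten v = 12.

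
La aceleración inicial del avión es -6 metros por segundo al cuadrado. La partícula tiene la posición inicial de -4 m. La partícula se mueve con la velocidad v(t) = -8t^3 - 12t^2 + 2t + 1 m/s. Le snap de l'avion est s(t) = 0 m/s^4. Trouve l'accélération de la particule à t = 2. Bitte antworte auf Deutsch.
Um dies zu lösen, müssen wir 1 Ableitung unserer Gleichung für die Geschwindigkeit v(t) = -8·t^3 - 12·t^2 + 2·t + 1 nehmen. Die Ableitung von der Geschwindigkeit ergibt die Beschleunigung: a(t) = -24·t^2 - 24·t + 2. Wir haben die Beschleunigung a(t) = -24·t^2 - 24·t + 2. Durch Einsetzen von t = 2: a(2) = -142.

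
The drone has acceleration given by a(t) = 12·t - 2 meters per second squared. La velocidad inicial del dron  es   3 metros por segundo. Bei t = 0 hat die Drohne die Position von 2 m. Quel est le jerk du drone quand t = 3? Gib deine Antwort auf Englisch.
We must differentiate our acceleration equation a(t) = 12·t - 2 1 time. Differentiating acceleration, we get jerk: j(t) = 12. We have jerk j(t) = 12. Substituting t = 3: j(3) = 12.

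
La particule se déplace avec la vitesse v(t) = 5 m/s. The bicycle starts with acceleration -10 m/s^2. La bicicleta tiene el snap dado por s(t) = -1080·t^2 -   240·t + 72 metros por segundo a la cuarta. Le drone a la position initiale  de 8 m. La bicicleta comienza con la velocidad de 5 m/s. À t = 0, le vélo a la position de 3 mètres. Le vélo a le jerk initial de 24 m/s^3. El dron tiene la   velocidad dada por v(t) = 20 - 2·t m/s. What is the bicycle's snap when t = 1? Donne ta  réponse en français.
De l'équation du snap s(t) = -1080·t^2 - 240·t + 72, nous substituons t = 1 pour obtenir s = -1248.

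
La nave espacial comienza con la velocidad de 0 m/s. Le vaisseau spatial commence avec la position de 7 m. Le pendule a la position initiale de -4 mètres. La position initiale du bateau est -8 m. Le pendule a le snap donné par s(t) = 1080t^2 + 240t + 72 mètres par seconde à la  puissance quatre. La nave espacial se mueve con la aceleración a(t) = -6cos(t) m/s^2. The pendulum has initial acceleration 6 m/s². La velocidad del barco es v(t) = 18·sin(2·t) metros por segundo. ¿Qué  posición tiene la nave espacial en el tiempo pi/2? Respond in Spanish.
Para resolver esto, necesitamos tomar 2 integrales de nuestra ecuación de la aceleración a(t) = -6·cos(t). La antiderivada de la aceleración, con v(0) = 0, da la velocidad: v(t) = -6·sin(t). La integral de la velocidad, con x(0) = 7, da la posición: x(t) = 6·cos(t) + 1. Tenemos la posición x(t) = 6·cos(t) + 1. Sustituyendo t = pi/2: x(pi/2) = 1.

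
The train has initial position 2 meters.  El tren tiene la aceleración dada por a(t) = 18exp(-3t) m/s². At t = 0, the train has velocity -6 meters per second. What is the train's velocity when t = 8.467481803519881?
We need to integrate our acceleration equation a(t) = 18·exp(-3·t) 1 time. The antiderivative of acceleration, with v(0) = -6, gives velocity: v(t) = -6·exp(-3·t). We have velocity v(t) = -6·exp(-3·t). Substituting t = 8.467481803519881: v(8.467481803519881) = -5.57197785516280E-11.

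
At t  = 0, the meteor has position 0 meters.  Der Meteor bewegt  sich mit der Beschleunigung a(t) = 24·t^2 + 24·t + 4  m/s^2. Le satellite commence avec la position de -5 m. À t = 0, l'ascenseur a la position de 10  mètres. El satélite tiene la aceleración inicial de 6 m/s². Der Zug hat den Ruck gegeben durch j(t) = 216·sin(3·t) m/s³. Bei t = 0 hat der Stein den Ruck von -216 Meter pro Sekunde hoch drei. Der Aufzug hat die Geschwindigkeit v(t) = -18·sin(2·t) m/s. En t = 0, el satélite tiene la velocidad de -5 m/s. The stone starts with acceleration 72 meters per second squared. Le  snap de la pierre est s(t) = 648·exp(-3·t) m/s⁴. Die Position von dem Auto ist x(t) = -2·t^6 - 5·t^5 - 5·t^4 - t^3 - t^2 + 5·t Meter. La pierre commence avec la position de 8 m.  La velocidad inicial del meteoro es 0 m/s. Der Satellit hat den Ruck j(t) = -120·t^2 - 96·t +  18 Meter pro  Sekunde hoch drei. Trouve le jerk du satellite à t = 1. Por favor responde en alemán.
Wir haben den Ruck j(t) = -120·t^2 - 96·t + 18. Durch Einsetzen von t = 1: j(1) = -198.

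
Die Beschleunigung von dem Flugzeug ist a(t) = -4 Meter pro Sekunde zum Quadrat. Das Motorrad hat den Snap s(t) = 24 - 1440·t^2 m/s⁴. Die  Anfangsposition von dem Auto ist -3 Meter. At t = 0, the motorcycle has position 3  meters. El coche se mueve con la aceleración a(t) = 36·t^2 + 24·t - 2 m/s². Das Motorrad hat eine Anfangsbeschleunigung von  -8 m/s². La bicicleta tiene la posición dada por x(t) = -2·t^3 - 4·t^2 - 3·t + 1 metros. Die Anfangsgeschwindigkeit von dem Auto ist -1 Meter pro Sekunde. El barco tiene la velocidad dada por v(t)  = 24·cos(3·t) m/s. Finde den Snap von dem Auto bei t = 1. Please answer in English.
We must differentiate our acceleration equation a(t) = 36·t^2 + 24·t - 2 2 times. Differentiating acceleration, we get jerk: j(t) = 72·t + 24. The derivative of jerk gives snap: s(t) = 72. Using s(t) = 72 and substituting t = 1, we find s = 72.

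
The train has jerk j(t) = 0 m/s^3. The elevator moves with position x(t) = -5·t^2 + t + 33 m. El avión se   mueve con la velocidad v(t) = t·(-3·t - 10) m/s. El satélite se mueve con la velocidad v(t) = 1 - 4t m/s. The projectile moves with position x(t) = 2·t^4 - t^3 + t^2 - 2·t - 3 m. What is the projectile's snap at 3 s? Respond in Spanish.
Partiendo de la posición x(t) = 2·t^4 - t^3 + t^2 - 2·t - 3, tomamos 4 derivadas. La derivada de la posición da la velocidad: v(t) = 8·t^3 - 3·t^2 + 2·t - 2. Tomando d/dt de v(t), encontramos a(t) = 24·t^2 - 6·t + 2. La derivada de la aceleración da la sacudida: j(t) = 48·t - 6. Tomando d/dt de j(t), encontramos s(t) = 48. Tenemos el snap s(t) = 48. Sustituyendo t = 3: s(3) = 48.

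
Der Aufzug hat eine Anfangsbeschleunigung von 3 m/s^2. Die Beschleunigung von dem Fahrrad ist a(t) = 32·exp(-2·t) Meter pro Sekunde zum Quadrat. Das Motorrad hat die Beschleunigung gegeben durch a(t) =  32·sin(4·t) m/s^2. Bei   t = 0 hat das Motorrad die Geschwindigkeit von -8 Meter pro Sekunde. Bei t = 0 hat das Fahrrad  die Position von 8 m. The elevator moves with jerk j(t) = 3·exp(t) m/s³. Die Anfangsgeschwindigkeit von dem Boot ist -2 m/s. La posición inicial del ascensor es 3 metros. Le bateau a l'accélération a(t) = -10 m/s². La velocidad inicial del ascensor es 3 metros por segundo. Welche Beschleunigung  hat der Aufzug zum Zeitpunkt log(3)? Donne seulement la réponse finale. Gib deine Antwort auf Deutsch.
Die Beschleunigung bei t = log(3) ist a = 9.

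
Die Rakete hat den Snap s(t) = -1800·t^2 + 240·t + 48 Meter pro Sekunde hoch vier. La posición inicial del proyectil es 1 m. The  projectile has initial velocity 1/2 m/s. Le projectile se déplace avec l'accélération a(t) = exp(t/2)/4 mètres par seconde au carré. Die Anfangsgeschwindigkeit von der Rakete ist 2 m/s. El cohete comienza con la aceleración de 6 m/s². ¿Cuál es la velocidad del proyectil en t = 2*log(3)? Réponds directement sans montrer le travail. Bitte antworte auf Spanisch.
La respuesta es 3/2.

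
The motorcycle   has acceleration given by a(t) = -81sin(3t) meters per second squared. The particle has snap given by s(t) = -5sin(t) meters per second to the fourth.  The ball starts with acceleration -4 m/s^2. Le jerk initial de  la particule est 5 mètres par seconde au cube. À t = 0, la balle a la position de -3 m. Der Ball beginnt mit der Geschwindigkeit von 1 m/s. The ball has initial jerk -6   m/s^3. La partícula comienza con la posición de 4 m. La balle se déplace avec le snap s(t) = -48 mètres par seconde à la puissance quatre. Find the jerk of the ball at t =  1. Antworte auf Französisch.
Nous devons trouver la primitive de notre équation du snap s(t) = -48 1 fois. En intégrant le snap et en utilisant la condition initiale j(0) = -6, nous obtenons j(t) = -48·t - 6. Nous avons le jerk j(t) = -48·t - 6. En substituant t = 1: j(1) = -54.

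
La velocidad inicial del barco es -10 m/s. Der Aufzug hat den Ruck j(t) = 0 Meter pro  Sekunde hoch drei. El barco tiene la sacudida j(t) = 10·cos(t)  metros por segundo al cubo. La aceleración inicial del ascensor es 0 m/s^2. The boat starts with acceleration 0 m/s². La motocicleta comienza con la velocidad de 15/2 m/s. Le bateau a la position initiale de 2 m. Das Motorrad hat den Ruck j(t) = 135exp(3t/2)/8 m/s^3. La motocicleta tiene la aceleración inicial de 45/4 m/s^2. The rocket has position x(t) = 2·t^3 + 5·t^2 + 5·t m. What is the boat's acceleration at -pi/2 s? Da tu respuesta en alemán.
Um dies zu lösen, müssen wir 1 Stammfunktion unserer Gleichung für den Ruck j(t) = 10·cos(t) finden. Mit ∫j(t)dt und Anwendung von a(0) = 0, finden wir a(t) = 10·sin(t). Mit a(t) = 10·sin(t) und Einsetzen von t = -pi/2, finden wir a = -10.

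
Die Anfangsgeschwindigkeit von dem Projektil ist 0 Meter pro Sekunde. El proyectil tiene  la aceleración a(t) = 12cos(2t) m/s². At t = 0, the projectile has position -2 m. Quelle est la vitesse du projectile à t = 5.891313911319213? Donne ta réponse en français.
Nous devons intégrer notre équation de l'accélération a(t) = 12·cos(2·t) 1 fois. En prenant ∫a(t)dt et en appliquant v(0) = 0, nous trouvons v(t) = 6·sin(2·t). En utilisant v(t) = 6·sin(2·t) et en substituant t = 5.891313911319213, nous trouvons v = -4.23561173014077.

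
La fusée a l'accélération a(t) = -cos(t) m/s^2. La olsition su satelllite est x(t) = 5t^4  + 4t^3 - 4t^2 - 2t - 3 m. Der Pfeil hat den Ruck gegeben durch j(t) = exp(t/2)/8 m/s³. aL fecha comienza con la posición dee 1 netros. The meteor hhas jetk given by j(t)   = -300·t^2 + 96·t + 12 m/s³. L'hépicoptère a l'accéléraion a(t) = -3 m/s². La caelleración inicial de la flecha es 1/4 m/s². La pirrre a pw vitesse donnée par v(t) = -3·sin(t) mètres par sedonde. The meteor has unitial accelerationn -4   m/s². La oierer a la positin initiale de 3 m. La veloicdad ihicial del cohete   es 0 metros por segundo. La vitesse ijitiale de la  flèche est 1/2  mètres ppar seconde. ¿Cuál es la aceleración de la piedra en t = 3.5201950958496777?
Partiendo de la velocidad v(t) = -3·sin(t), tomamos 1 derivada. Derivando la velocidad, obtenemos la aceleración: a(t) = -3·cos(t). Tenemos la aceleración a(t) = -3·cos(t). Sustituyendo t = 3.5201950958496777: a(3.5201950958496777) = 2.78754633378615.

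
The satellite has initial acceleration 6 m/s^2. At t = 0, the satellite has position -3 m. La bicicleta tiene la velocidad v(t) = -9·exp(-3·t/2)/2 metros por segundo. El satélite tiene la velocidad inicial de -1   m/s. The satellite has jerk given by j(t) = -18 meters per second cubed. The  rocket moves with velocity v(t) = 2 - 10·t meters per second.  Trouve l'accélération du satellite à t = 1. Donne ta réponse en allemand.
Um dies zu lösen, müssen wir 1 Integral unserer Gleichung für den Ruck j(t) = -18 finden. Mit ∫j(t)dt und Anwendung von a(0) = 6, finden wir a(t) = 6 - 18·t. Mit a(t) = 6 - 18·t und Einsetzen von t = 1, finden wir a = -12.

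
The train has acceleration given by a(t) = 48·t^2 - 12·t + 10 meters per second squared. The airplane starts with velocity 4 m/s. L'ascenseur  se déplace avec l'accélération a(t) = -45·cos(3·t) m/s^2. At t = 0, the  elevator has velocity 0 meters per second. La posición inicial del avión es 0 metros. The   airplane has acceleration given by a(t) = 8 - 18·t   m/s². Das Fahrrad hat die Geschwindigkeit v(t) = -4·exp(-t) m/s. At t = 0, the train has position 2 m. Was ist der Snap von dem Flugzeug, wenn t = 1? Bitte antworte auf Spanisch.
Debemos derivar nuestra ecuación de la aceleración a(t) = 8 - 18·t 2 veces. La derivada de la aceleración da la sacudida: j(t) = -18. Derivando la sacudida, obtenemos el snap: s(t) = 0. Tenemos el snap s(t) = 0. Sustituyendo t = 1: s(1) = 0.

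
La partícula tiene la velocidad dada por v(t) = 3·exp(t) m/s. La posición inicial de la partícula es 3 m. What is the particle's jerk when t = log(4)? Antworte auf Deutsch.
Ausgehend von der Geschwindigkeit v(t) = 3·exp(t), nehmen wir 2 Ableitungen. Mit d/dt von v(t) finden wir a(t) = 3·exp(t). Mit d/dt von a(t) finden wir j(t) = 3·exp(t). Mit j(t) = 3·exp(t) und Einsetzen von t = log(4), finden wir j = 12.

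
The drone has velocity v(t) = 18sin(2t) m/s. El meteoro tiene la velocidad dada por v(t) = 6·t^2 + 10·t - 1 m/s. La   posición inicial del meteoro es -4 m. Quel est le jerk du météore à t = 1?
Pour résoudre ceci, nous devons prendre 2 dérivées de notre équation de la vitesse v(t) = 6·t^2 + 10·t - 1. En prenant d/dt de v(t), nous trouvons a(t) = 12·t + 10. La dérivée de l'accélération donne le jerk: j(t) = 12. De l'équation du jerk j(t) = 12, nous substituons t = 1 pour obtenir j = 12.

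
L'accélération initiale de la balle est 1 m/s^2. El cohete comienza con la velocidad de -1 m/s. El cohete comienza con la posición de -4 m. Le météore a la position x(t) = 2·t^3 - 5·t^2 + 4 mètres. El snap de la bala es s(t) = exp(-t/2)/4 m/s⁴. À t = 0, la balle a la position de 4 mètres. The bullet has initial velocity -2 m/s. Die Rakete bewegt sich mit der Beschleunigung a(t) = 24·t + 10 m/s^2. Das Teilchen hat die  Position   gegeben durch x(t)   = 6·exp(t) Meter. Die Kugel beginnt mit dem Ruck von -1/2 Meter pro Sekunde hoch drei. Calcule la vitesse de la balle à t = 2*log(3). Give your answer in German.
Wir müssen unsere Gleichung für den Snap s(t) = exp(-t/2)/4 3-mal integrieren. Das Integral von dem Snap ist der Ruck. Mit j(0) = -1/2 erhalten wir j(t) = -exp(-t/2)/2. Die Stammfunktion von dem Ruck, mit a(0) = 1, ergibt die Beschleunigung: a(t) = exp(-t/2). Mit ∫a(t)dt und Anwendung von v(0) = -2, finden wir v(t) = -2·exp(-t/2). Wir haben die Geschwindigkeit v(t) = -2·exp(-t/2). Durch Einsetzen von t = 2*log(3): v(2*log(3)) = -2/3.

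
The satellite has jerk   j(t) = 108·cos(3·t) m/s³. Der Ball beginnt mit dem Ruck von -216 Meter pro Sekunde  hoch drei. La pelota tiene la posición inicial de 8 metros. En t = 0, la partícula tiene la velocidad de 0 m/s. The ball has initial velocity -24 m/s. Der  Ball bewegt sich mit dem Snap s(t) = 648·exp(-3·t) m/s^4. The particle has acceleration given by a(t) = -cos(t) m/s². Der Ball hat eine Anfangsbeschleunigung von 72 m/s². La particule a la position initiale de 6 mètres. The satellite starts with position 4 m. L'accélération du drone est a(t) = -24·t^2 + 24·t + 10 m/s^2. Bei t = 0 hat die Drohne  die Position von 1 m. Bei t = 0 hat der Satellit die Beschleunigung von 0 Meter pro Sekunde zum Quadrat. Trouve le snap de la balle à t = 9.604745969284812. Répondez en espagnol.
Usando s(t) = 648·exp(-3·t) y sustituyendo t = 9.604745969284812, encontramos s = 1.98477134970382E-10.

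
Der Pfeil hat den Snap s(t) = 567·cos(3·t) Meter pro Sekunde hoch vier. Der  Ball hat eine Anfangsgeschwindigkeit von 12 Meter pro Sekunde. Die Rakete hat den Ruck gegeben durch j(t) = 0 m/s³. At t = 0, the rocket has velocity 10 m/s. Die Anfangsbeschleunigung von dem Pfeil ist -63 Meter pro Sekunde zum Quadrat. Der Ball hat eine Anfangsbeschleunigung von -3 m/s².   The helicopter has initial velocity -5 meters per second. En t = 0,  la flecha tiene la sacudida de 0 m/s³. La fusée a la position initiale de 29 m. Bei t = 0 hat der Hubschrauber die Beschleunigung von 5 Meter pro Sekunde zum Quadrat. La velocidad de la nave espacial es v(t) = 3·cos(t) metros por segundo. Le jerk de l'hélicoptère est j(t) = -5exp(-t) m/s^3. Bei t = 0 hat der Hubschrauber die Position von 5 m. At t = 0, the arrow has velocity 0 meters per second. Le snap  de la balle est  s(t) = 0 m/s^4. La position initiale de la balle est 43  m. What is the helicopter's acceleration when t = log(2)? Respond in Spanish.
Necesitamos integrar nuestra ecuación de la sacudida j(t) = -5·exp(-t) 1 vez. Integrando la sacudida y usando la condición inicial a(0) = 5, obtenemos a(t) = 5·exp(-t). De la ecuación de la aceleración a(t) = 5·exp(-t), sustituimos t = log(2) para obtener a = 5/2.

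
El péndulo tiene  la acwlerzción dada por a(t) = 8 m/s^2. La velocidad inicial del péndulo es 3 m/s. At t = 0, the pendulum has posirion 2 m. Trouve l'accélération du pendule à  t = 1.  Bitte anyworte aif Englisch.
From the given acceleration equation a(t) = 8, we substitute t = 1 to get a = 8.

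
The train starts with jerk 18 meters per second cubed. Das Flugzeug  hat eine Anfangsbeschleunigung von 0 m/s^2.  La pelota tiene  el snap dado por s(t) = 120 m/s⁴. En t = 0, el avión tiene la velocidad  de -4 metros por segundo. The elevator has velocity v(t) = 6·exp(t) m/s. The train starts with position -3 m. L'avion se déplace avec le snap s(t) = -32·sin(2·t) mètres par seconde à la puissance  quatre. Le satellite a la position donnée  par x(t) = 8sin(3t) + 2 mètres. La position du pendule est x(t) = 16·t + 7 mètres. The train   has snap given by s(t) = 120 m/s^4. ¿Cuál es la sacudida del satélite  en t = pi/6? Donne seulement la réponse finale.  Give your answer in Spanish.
La sacudida en t = pi/6 es j = 0.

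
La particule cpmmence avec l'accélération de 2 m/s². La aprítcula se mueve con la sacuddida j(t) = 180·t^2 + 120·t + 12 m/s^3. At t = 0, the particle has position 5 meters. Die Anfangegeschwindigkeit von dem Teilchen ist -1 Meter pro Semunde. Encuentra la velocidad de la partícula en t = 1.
Necesitamos integrar nuestra ecuación de la sacudida j(t) = 180·t^2 + 120·t + 12 2 veces. La antiderivada de la sacudida, con a(0) = 2, da la aceleración: a(t) = 60·t^3 + 60·t^2 + 12·t + 2. Tomando ∫a(t)dt y aplicando v(0) = -1, encontramos v(t) = 15·t^4 + 20·t^3 + 6·t^2 + 2·t - 1. De la ecuación de la velocidad v(t) = 15·t^4 + 20·t^3 + 6·t^2 + 2·t - 1, sustituimos t = 1 para obtener v = 42.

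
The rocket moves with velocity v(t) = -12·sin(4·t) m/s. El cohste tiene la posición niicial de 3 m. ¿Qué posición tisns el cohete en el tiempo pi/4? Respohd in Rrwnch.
Pour résoudre ceci, nous devons prendre 1 intégrale de notre équation de la vitesse v(t) = -12·sin(4·t). En prenant ∫v(t)dt et en appliquant x(0) = 3, nous trouvons x(t) = 3·cos(4·t). De l'équation de la position x(t) = 3·cos(4·t), nous substituons t = pi/4 pour obtenir x = -3.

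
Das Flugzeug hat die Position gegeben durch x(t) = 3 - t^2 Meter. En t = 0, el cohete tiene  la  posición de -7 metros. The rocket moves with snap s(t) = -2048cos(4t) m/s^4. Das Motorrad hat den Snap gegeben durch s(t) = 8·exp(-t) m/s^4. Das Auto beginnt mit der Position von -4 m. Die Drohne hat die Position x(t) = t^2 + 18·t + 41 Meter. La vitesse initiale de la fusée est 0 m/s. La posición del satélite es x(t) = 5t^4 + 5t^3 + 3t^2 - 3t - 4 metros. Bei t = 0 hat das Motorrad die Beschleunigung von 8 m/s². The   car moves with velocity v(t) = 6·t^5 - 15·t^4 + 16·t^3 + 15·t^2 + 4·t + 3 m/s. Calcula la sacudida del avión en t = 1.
Debemos derivar nuestra ecuación de la posición x(t) = 3 - t^2 3 veces. La derivada de la posición da la velocidad: v(t) = -2·t. Derivando la velocidad, obtenemos la aceleración: a(t) = -2. Derivando la aceleración, obtenemos la sacudida: j(t) = 0. Tenemos la sacudida j(t) = 0. Sustituyendo t = 1: j(1) = 0.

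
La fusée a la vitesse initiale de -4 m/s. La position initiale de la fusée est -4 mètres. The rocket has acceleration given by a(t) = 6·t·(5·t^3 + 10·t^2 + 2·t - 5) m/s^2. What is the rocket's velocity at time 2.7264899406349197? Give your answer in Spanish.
Debemos encontrar la integral de nuestra ecuación de la aceleración a(t) = 6·t·(5·t^3 + 10·t^2 + 2·t - 5) 1 vez. La antiderivada de la aceleración es la velocidad. Usando v(0) = -4, obtenemos v(t) = 6·t^5 + 15·t^4 + 4·t^3 - 15·t^2 - 4. Usando v(t) = 6·t^5 + 15·t^4 + 4·t^3 - 15·t^2 - 4 y sustituyendo t = 2.7264899406349197, encontramos v = 1698.47977020193.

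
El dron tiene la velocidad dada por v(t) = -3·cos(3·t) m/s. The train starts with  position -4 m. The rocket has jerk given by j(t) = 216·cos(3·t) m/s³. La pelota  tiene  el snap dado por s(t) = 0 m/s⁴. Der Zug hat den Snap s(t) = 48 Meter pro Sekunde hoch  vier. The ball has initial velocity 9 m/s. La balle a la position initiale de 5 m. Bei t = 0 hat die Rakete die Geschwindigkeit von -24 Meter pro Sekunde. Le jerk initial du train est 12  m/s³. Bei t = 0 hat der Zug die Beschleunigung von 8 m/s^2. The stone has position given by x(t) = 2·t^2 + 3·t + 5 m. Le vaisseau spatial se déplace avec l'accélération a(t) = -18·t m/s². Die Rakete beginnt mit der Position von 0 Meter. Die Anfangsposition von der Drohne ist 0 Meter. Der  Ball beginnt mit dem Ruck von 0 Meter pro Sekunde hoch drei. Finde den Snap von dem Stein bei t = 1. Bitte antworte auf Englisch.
We must differentiate our position equation x(t) = 2·t^2 + 3·t + 5 4 times. The derivative of position gives velocity: v(t) = 4·t + 3. Differentiating velocity, we get acceleration: a(t) = 4. Differentiating acceleration, we get jerk: j(t) = 0. The derivative of jerk gives snap: s(t) = 0. We have snap s(t) = 0. Substituting t = 1: s(1) = 0.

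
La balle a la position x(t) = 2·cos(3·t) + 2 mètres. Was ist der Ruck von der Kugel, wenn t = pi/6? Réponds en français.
En partant de la position x(t) = 2·cos(3·t) + 2, nous prenons 3 dérivées. En prenant d/dt de x(t), nous trouvons v(t) = -6·sin(3·t). En dérivant la vitesse, nous obtenons l'accélération: a(t) = -18·cos(3·t). La dérivée de l'accélération donne le jerk: j(t) = 54·sin(3·t). En utilisant j(t) = 54·sin(3·t) et en substituant t = pi/6, nous trouvons j = 54.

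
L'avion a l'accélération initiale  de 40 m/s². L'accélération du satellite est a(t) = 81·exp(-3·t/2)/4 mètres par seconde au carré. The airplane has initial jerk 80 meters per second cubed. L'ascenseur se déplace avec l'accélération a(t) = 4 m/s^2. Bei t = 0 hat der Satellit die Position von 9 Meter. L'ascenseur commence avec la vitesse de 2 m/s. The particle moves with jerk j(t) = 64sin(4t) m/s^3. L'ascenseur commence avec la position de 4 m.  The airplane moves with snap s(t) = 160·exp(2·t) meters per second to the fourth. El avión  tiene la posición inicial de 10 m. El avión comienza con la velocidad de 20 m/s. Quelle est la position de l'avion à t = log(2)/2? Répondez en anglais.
Starting from snap s(t) = 160·exp(2·t), we take 4 integrals. Finding the integral of s(t) and using j(0) = 80: j(t) = 80·exp(2·t). The integral of jerk, with a(0) = 40, gives acceleration: a(t) = 40·exp(2·t). Finding the antiderivative of a(t) and using v(0) = 20: v(t) = 20·exp(2·t). Finding the antiderivative of v(t) and using x(0) = 10: x(t) = 10·exp(2·t). We have position x(t) = 10·exp(2·t). Substituting t = log(2)/2: x(log(2)/2) = 20.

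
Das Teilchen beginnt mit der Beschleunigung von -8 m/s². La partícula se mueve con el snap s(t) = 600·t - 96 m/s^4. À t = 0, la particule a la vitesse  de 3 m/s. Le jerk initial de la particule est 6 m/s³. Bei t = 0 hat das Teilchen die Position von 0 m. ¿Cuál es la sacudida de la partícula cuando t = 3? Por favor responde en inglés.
Starting from snap s(t) = 600·t - 96, we take 1 integral. The antiderivative of snap, with j(0) = 6, gives jerk: j(t) = 300·t^2 - 96·t + 6. Using j(t) = 300·t^2 - 96·t + 6 and substituting t = 3, we find j = 2418.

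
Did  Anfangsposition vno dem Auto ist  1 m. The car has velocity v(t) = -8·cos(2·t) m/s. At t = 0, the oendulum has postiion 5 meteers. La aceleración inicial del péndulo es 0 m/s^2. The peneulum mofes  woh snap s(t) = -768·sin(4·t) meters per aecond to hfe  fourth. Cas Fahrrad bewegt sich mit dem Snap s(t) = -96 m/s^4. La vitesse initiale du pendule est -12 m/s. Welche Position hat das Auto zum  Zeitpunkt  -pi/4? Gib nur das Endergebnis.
Die Antwort ist 5.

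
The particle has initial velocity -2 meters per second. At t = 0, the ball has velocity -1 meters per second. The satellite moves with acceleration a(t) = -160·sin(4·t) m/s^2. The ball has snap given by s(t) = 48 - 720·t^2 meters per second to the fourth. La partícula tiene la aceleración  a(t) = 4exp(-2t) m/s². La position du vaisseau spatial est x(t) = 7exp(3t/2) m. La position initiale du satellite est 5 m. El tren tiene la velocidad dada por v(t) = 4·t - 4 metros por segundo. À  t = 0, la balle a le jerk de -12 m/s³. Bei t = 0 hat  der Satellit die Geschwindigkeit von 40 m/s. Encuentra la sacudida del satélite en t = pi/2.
Partiendo de la aceleración a(t) = -160·sin(4·t), tomamos 1 derivada. Tomando d/dt de a(t), encontramos j(t) = -640·cos(4·t). Tenemos la sacudida j(t) = -640·cos(4·t). Sustituyendo t = pi/2: j(pi/2) = -640.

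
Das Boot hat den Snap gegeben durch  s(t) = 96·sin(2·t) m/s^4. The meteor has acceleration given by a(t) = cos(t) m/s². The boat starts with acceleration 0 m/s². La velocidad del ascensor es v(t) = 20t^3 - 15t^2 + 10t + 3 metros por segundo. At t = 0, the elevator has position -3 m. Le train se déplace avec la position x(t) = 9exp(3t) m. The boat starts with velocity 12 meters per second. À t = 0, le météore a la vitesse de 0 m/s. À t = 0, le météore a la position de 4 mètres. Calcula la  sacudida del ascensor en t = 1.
Partiendo de la velocidad v(t) = 20·t^3 - 15·t^2 + 10·t + 3, tomamos 2 derivadas. La derivada de la velocidad da la aceleración: a(t) = 60·t^2 - 30·t + 10. Tomando d/dt de a(t), encontramos j(t) = 120·t - 30. Tenemos la sacudida j(t) = 120·t - 30. Sustituyendo t = 1: j(1) = 90.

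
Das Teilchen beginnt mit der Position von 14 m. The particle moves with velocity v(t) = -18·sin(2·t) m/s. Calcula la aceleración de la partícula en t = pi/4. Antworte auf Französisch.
Pour résoudre ceci, nous devons prendre 1 dérivée de notre équation de la vitesse v(t) = -18·sin(2·t). En dérivant la vitesse, nous obtenons l'accélération: a(t) = -36·cos(2·t). De l'équation de l'accélération a(t) = -36·cos(2·t), nous substituons t = pi/4 pour obtenir a = 0.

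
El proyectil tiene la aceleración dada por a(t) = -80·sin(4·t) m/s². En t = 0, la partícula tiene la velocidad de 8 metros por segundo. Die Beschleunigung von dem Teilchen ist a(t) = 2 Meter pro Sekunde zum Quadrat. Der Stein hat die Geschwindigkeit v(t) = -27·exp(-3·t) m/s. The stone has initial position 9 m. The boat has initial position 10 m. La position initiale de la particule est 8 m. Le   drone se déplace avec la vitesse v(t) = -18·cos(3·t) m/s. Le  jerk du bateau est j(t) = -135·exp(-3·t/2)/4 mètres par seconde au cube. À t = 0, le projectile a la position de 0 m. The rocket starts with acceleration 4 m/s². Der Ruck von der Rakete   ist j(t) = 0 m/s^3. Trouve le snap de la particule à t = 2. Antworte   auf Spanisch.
Debemos derivar nuestra ecuación de la aceleración a(t) = 2 2 veces. La derivada de la aceleración da la sacudida: j(t) = 0. La derivada de la sacudida da el snap: s(t) = 0. Usando s(t) = 0 y sustituyendo t = 2, encontramos s = 0.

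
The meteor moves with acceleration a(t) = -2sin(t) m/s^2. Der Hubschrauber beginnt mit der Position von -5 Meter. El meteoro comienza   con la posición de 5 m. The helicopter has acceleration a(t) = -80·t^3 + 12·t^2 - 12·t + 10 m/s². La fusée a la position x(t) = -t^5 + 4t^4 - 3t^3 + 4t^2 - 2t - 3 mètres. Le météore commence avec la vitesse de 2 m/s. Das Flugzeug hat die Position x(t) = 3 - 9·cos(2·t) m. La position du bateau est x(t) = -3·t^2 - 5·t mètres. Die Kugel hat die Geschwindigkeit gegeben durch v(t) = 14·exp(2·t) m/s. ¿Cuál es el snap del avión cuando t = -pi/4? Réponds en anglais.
Starting from position x(t) = 3 - 9·cos(2·t), we take 4 derivatives. Differentiating position, we get velocity: v(t) = 18·sin(2·t). The derivative of velocity gives acceleration: a(t) = 36·cos(2·t). Taking d/dt of a(t), we find j(t) = -72·sin(2·t). The derivative of jerk gives snap: s(t) = -144·cos(2·t). From the given snap equation s(t) = -144·cos(2·t), we substitute t = -pi/4 to get s = 0.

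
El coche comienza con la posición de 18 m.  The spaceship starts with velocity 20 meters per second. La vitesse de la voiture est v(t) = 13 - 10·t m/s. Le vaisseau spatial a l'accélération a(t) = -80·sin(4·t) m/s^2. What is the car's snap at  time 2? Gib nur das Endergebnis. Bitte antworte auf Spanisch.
El snap en t = 2 es s = 0.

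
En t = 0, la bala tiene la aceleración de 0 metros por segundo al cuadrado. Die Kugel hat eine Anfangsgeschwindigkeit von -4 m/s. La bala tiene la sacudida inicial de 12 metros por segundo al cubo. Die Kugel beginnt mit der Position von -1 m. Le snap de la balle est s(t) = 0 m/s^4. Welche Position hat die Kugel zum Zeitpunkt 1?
Um dies zu lösen, müssen wir 4 Integrale unserer Gleichung für den Snap s(t) = 0 finden. Mit ∫s(t)dt und Anwendung von j(0) = 12, finden wir j(t) = 12. Die Stammfunktion von dem Ruck, mit a(0) = 0, ergibt die Beschleunigung: a(t) = 12·t. Durch Integration von der Beschleunigung und Verwendung der Anfangsbedingung v(0) = -4, erhalten wir v(t) = 6·t^2 - 4. Mit ∫v(t)dt und Anwendung von x(0) = -1, finden wir x(t) = 2·t^3 - 4·t - 1. Mit x(t) = 2·t^3 - 4·t - 1 und Einsetzen von t = 1, finden wir x = -3.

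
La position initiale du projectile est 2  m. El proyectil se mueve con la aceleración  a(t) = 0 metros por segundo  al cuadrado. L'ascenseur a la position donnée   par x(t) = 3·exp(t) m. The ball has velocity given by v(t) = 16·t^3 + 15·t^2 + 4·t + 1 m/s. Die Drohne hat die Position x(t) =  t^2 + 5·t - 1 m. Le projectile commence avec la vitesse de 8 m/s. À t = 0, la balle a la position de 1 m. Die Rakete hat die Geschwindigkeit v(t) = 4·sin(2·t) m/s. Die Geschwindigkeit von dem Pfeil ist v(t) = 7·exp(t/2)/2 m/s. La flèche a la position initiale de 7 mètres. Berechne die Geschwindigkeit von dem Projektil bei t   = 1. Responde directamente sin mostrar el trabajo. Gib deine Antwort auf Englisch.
The answer is 8.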